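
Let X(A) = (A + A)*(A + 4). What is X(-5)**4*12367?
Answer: 123670000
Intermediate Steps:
X(A) = 2*A*(4 + A) (X(A) = (2*A)*(4 + A) = 2*A*(4 + A))
X(-5)**4*12367 = (2*(-5)*(4 - 5))**4*12367 = (2*(-5)*(-1))**4*12367 = 10**4*12367 = 10000*12367 = 123670000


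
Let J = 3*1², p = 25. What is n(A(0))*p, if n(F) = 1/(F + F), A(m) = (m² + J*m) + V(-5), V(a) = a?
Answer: -5/2 ≈ -2.5000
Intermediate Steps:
J = 3 (J = 3*1 = 3)
A(m) = -5 + m² + 3*m (A(m) = (m² + 3*m) - 5 = -5 + m² + 3*m)
n(F) = 1/(2*F)
n(A(0))*p = (1/(2*(-5 + 0² + 3*0)))*25 = (1/(2*(-5 + 0 + 0)))*25 = ((½)/(-5))*25 = ((½)*(-⅕))*25 = -⅒*25 = -5/2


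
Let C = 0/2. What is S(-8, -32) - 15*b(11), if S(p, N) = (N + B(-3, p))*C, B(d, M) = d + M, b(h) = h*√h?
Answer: -165*√11 ≈ -547.24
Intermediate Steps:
b(h) = h^(3/2)
C = 0 (C = 0*(½) = 0)
B(d, M) = M + d
S(p, N) = 0 (S(p, N) = (N + (p - 3))*0 = (N + (-3 + p))*0 = (-3 + N + p)*0 = 0)
S(-8, -32) - 15*b(11) = 0 - 165*√11 = -165*√11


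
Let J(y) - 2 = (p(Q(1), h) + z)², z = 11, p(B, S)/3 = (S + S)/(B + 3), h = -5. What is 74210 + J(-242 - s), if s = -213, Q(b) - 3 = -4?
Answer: 74228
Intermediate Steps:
Q(b) = -1 (Q(b) = 3 - 4 = -1)
p(B, S) = 6*S/(3 + B) (p(B, S) = 3*((S + S)/(B + 3)) = 3*((2*S)/(3 + B)) = 3*(2*S/(3 + B)) = 6*S/(3 + B))
J(y) = 18 (J(y) = 2 + (6*(-5)/(3 - 1) + 11)² = 2 + (6*(-5)/2 + 11)² = 2 + (6*(-5)*(½) + 11)² = 2 + (-15 + 11)² = 2 + (-4)² = 2 + 16 = 18)
74210 + J(-242 - s) = 74210 + 18 = 74228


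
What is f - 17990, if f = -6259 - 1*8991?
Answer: -33240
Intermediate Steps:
f = -15250 (f = -6259 - 8991 = -15250)
f - 17990 = -15250 - 17990 = -33240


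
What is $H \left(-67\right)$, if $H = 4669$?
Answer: $-312823$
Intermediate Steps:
$H \left(-67\right) = 4669 \left(-67\right) = -312823$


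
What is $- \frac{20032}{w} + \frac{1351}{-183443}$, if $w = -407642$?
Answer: $\frac{1562002917}{37389535703} \approx 0.041776$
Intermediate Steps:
$- \frac{20032}{w} + \frac{1351}{-183443} = - \frac{20032}{-407642} + \frac{1351}{-183443} = \left(-20032\right) \left(- \frac{1}{407642}\right) + 1351 \left(- \frac{1}{183443}\right) = \frac{10016}{203821} - \frac{1351}{183443} = \frac{1562002917}{37389535703}$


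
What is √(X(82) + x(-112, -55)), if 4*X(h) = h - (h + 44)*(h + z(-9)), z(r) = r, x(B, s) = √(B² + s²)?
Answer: √(-2279 + √15569) ≈ 46.414*I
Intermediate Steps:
X(h) = h/4 - (-9 + h)*(44 + h)/4 (X(h) = (h - (h + 44)*(h - 9))/4 = (h - (44 + h)*(-9 + h))/4 = (h - (-9 + h)*(44 + h))/4 = h/4 - (-9 + h)*(44 + h)/4)
√(X(82) + x(-112, -55)) = √((99 - 17/2*82 - ¼*82²) + √((-112)² + (-55)²)) = √((99 - 697 - ¼*6724) + √(12544 + 3025)) = √((99 - 697 - 1681) + √15569) = √(-2279 + √15569)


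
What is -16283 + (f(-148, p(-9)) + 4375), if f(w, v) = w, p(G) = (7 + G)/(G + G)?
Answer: -12056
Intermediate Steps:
p(G) = (7 + G)/(2*G) (p(G) = (7 + G)/((2*G)) = (7 + G)*(1/(2*G)) = (7 + G)/(2*G))
-16283 + (f(-148, p(-9)) + 4375) = -16283 + (-148 + 4375) = -16283 + 4227 = -12056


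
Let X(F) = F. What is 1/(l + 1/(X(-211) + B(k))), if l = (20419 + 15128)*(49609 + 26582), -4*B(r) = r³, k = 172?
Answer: 1272323/3445910599501070 ≈ 3.6923e-10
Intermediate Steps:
B(r) = -r³/4
l = 2708361477 (l = 35547*76191 = 2708361477)
1/(l + 1/(X(-211) + B(k))) = 1/(2708361477 + 1/(-211 - ¼*172³)) = 1/(2708361477 + 1/(-211 - ¼*5088448)) = 1/(2708361477 + 1/(-211 - 1272112)) = 1/(2708361477 + 1/(-1272323)) = 1/(2708361477 - 1/1272323) = 1/(3445910599501070/1272323) = 1272323/3445910599501070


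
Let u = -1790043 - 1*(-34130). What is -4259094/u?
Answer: 4259094/1755913 ≈ 2.4256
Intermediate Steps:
u = -1755913 (u = -1790043 + 34130 = -1755913)
-4259094/u = -4259094/(-1755913) = -4259094*(-1/1755913) = 4259094/1755913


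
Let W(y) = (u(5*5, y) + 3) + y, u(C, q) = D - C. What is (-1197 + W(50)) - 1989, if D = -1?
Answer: -3159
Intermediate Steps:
u(C, q) = -1 - C
W(y) = -23 + y (W(y) = ((-1 - 5*5) + 3) + y = ((-1 - 1*25) + 3) + y = ((-1 - 25) + 3) + y = (-26 + 3) + y = -23 + y)
(-1197 + W(50)) - 1989 = (-1197 + (-23 + 50)) - 1989 = (-1197 + 27) - 1989 = -1170 - 1989 = -3159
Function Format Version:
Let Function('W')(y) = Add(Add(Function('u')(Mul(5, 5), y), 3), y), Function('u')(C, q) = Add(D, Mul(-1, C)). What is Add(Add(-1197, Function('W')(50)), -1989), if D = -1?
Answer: -3159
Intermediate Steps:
Function('u')(C, q) = Add(-1, Mul(-1, C))
Function('W')(y) = Add(-23, y) (Function('W')(y) = Add(Add(Add(-1, Mul(-1, Mul(5, 5))), 3), y) = Add(Add(Add(-1, Mul(-1, 25)), 3), y) = Add(Add(Add(-1, -25), 3), y) = Add(Add(-26, 3), y) = Add(-23, y))
Add(Add(-1197, Function('W')(50)), -1989) = Add(Add(-1197, Add(-23, 50)), -1989) = Add(Add(-1197, 27), -1989) = Add(-1170, -1989) = -3159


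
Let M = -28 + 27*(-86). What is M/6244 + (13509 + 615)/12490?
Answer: 14709689/19496890 ≈ 0.75446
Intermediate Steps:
M = -2350 (M = -28 - 2322 = -2350)
M/6244 + (13509 + 615)/12490 = -2350/6244 + (13509 + 615)/12490 = -2350*1/6244 + 14124*(1/12490) = -1175/3122 + 7062/6245 = 14709689/19496890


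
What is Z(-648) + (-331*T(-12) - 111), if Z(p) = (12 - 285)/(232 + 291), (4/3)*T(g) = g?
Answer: 1499691/523 ≈ 2867.5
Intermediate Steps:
T(g) = 3*g/4
Z(p) = -273/523
Z(-648) + (-331*T(-12) - 111) = -273/523 + (-993*(-12)/4 - 111) = -273/523 + (-331*(-9) - 111) = -273/523 + (2979 - 111) = -273/523 + 2868 = 1499691/523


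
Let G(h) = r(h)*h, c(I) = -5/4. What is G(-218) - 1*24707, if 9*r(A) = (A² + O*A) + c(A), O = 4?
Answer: -6928151/6 ≈ -1.1547e+6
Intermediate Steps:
c(I) = -5/4 (c(I) = -5*¼ = -5/4)
r(A) = -5/36 + A²/9 + 4*A/9 (r(A) = ((A² + 4*A) - 5/4)/9 = (-5/4 + A² + 4*A)/9 = -5/36 + A²/9 + 4*A/9)
G(h) = h*(-5/36 + h²/9 + 4*h/9) (G(h) = (-5/36 + h²/9 + 4*h/9)*h = h*(-5/36 + h²/9 + 4*h/9))
G(-218) - 1*24707 = (1/36)*(-218)*(-5 + 4*(-218)² + 16*(-218)) - 1*24707 = (1/36)*(-218)*(-5 + 4*47524 - 3488) - 24707 = (1/36)*(-218)*(-5 + 190096 - 3488) - 24707 = (1/36)*(-218)*186603 - 24707 = -6779909/6 - 24707 = -6928151/6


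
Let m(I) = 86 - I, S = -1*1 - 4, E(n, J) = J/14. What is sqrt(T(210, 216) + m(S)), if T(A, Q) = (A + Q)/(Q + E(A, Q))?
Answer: sqrt(752010)/90 ≈ 9.6354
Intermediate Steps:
E(n, J) = J/14 (E(n, J) = J*(1/14) = J/14)
S = -5 (S = -1 - 4 = -5)
T(A, Q) = 14*(A + Q)/(15*Q) (T(A, Q) = (A + Q)/(Q + Q/14) = (A + Q)/((15*Q/14)) = (A + Q)*(14/(15*Q)) = 14*(A + Q)/(15*Q))
sqrt(T(210, 216) + m(S)) = sqrt((14/15)*(210 + 216)/216 + (86 - 1*(-5))) = sqrt((14/15)*(1/216)*426 + (86 + 5)) = sqrt(497/270 + 91) = sqrt(25067/270) = sqrt(752010)/90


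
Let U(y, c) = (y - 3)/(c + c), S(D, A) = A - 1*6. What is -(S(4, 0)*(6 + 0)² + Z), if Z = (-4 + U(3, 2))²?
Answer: 200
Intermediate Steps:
S(D, A) = -6 + A (S(D, A) = A - 6 = -6 + A)
U(y, c) = (-3 + y)/(2*c) (U(y, c) = (-3 + y)/((2*c)) = (-3 + y)*(1/(2*c)) = (-3 + y)/(2*c))
Z = 16 (Z = (-4 + (½)*(-3 + 3)/2)² = (-4 + (½)*(½)*0)² = (-4 + 0)² = (-4)² = 16)
-(S(4, 0)*(6 + 0)² + Z) = -((-6 + 0)*(6 + 0)² + 16) = -(-6*6² + 16) = -(-6*36 + 16) = -(-216 + 16) = -1*(-200) = 200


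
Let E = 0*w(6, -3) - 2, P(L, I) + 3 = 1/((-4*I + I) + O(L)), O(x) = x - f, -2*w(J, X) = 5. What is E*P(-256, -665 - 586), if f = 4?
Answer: 20956/3493 ≈ 5.9994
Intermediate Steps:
w(J, X) = -5/2 (w(J, X) = -½*5 = -5/2)
O(x) = -4 + x (O(x) = x - 1*4 = x - 4 = -4 + x)
P(L, I) = -3 + 1/(-4 + L - 3*I) (P(L, I) = -3 + 1/((-4*I + I) + (-4 + L)) = -3 + 1/(-3*I + (-4 + L)) = -3 + 1/(-4 + L - 3*I))
E = -2 (E = 0*(-5/2) - 2 = 0 - 2 = -2)
E*P(-256, -665 - 586) = -2*(-13 - 9*(-665 - 586) + 3*(-256))/(4 - 1*(-256) + 3*(-665 - 586)) = -2*(-13 - 9*(-1251) - 768)/(4 + 256 + 3*(-1251)) = -2*(-13 + 11259 - 768)/(4 + 256 - 3753) = -2*10478/(-3493) = -(-2)*10478/3493 = -2*(-10478/3493) = 20956/3493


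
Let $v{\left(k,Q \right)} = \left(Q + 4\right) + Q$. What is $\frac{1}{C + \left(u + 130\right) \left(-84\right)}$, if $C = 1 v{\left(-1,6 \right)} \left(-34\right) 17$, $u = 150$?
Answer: $- \frac{1}{32768} \approx -3.0518 \cdot 10^{-5}$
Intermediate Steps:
$v{\left(k,Q \right)} = 4 + 2 Q$ ($v{\left(k,Q \right)} = \left(4 + Q\right) + Q = 4 + 2 Q$)
$C = -9248$ ($C = 1 \left(4 + 2 \cdot 6\right) \left(-34\right) 17 = 1 \left(4 + 12\right) \left(-34\right) 17 = 1 \cdot 16 \left(-34\right) 17 = 16 \left(-34\right) 17 = \left(-544\right) 17 = -9248$)
$\frac{1}{C + \left(u + 130\right) \left(-84\right)} = \frac{1}{-9248 + \left(150 + 130\right) \left(-84\right)} = \frac{1}{-9248 + 280 \left(-84\right)} = \frac{1}{-9248 - 23520} = \frac{1}{-32768} = - \frac{1}{32768}$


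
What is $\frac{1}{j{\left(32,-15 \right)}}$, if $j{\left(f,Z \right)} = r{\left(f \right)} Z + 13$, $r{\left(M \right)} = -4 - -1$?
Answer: $\frac{1}{58} \approx 0.017241$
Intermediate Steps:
$r{\left(M \right)} = -3$ ($r{\left(M \right)} = -4 + 1 = -3$)
$j{\left(f,Z \right)} = 13 - 3 Z$ ($j{\left(f,Z \right)} = - 3 Z + 13 = 13 - 3 Z$)
$\frac{1}{j{\left(32,-15 \right)}} = \frac{1}{13 - -45} = \frac{1}{13 + 45} = \frac{1}{58}$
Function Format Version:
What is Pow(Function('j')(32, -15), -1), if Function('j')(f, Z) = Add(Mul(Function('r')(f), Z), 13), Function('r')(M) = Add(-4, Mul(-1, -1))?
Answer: Rational(1, 58) ≈ 0.017241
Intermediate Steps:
Function('r')(M) = -3 (Function('r')(M) = Add(-4, 1) = -3)
Function('j')(f, Z) = Add(13, Mul(-3, Z)) (Function('j')(f, Z) = Add(Mul(-3, Z), 13) = Add(13, Mul(-3, Z)))
Pow(Function('j')(32, -15), -1) = Pow(Add(13, Mul(-3, -15)), -1) = Pow(Add(13, 45), -1) = Pow(58, -1) = Rational(1, 58)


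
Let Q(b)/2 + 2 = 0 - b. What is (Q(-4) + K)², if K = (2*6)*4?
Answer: 2704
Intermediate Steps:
Q(b) = -4 - 2*b (Q(b) = -4 + 2*(0 - b) = -4 + 2*(-b) = -4 - 2*b)
K = 48 (K = 12*4 = 48)
(Q(-4) + K)² = ((-4 - 2*(-4)) + 48)² = ((-4 + 8) + 48)² = (4 + 48)² = 52² = 2704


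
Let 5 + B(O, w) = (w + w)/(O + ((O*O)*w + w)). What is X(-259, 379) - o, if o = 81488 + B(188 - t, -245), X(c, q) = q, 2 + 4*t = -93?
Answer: -2036472048784/25109391 ≈ -81104.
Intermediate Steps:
t = -95/4 (t = -1/2 + (1/4)*(-93) = -1/2 - 93/4 = -95/4 ≈ -23.750)
B(O, w) = -5 + 2*w/(O + w + w*O**2) (B(O, w) = -5 + (w + w)/(O + ((O*O)*w + w)) = -5 + (2*w)/(O + (O**2*w + w)) = -5 + (2*w)/(O + (w*O**2 + w)) = -5 + (2*w)/(O + (w + w*O**2)) = -5 + (2*w)/(O + w + w*O**2) = -5 + 2*w/(O + w + w*O**2))
o = 2045988507973/25109391 (o = 81488 + (-5*(188 - 1*(-95/4)) - 3*(-245) - 5*(-245)*(188 - 1*(-95/4))**2)/((188 - 1*(-95/4)) - 245 - 245*(188 - 1*(-95/4))**2) = 81488 + (-5*(188 + 95/4) + 735 - 5*(-245)*(188 + 95/4)**2)/((188 + 95/4) - 245 - 245*(188 + 95/4)**2) = 81488 + (-5*847/4 + 735 - 5*(-245)*(847/4)**2)/(847/4 - 245 - 245*(847/4)**2) = 81488 + (-4235/4 + 735 - 5*(-245)*717409/16)/(847/4 - 245 - 245*717409/16) = 81488 + (-4235/4 + 735 + 878826025/16)/(847/4 - 245 - 175765205/16) = 81488 + (878820845/16)/(-175765737/16) = 81488 - 16/175765737*878820845/16 = 81488 - 125545835/25109391 = 2045988507973/25109391 ≈ 81483.)
X(-259, 379) - o = 379 - 1*2045988507973/25109391 = 379 - 2045988507973/25109391 = -2036472048784/25109391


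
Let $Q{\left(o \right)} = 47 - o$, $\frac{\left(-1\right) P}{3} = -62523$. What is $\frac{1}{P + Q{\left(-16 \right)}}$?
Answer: $\frac{1}{187632} \approx 5.3296 \cdot 10^{-6}$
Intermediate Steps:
$P = 187569$ ($P = \left(-3\right) \left(-62523\right) = 187569$)
$\frac{1}{P + Q{\left(-16 \right)}} = \frac{1}{187569 + \left(47 - -16\right)} = \frac{1}{187569 + \left(47 + 16\right)} = \frac{1}{187569 + 63} = \frac{1}{187632}$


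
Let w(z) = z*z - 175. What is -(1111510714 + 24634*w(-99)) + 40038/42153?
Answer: -18949706876152/14051 ≈ -1.3486e+9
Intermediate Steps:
w(z) = -175 + z² (w(z) = z² - 175 = -175 + z²)
-(1111510714 + 24634*w(-99)) + 40038/42153 = -(1107199764 + 241437834) + 40038/42153 = -24634/(1/(45121 + (-175 + 9801))) + 40038*(1/42153) = -24634/(1/(45121 + 9626)) + 13346/14051 = -24634/(1/54747) + 13346/14051 = -24634/1/54747 + 13346/14051 = -24634*54747 + 13346/14051 = -1348637598 + 13346/14051 = -18949706876152/14051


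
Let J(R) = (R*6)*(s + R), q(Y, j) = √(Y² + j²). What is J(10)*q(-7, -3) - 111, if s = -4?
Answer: -111 + 360*√58 ≈ 2630.7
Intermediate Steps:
J(R) = 6*R*(-4 + R) (J(R) = (R*6)*(-4 + R) = (6*R)*(-4 + R) = 6*R*(-4 + R))
J(10)*q(-7, -3) - 111 = (6*10*(-4 + 10))*√((-7)² + (-3)²) - 111 = (6*10*6)*√(49 + 9) - 111 = 360*√58 - 111 = -111 + 360*√58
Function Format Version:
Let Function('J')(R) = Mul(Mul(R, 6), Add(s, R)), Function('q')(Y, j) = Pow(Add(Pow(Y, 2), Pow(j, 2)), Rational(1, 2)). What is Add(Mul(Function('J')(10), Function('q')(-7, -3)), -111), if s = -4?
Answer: Add(-111, Mul(360, Pow(58, Rational(1, 2)))) ≈ 2630.7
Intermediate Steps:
Function('J')(R) = Mul(6, R, Add(-4, R)) (Function('J')(R) = Mul(Mul(R, 6), Add(-4, R)) = Mul(Mul(6, R), Add(-4, R)) = Mul(6, R, Add(-4, R)))
Add(Mul(Function('J')(10), Function('q')(-7, -3)), -111) = Add(Mul(Mul(6, 10, Add(-4, 10)), Pow(Add(Pow(-7, 2), Pow(-3, 2)), Rational(1, 2))), -111) = Add(Mul(Mul(6, 10, 6), Pow(Add(49, 9), Rational(1, 2))), -111) = Add(Mul(360, Pow(58, Rational(1, 2))), -111) = Add(-111, Mul(360, Pow(58, Rational(1, 2))))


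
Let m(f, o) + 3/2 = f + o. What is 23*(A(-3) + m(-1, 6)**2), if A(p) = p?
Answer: 851/4 ≈ 212.75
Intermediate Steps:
m(f, o) = -3/2 + f + o (m(f, o) = -3/2 + (f + o) = -3/2 + f + o)
23*(A(-3) + m(-1, 6)**2) = 23*(-3 + (-3/2 - 1 + 6)**2) = 23*(-3 + (7/2)**2) = 23*(-3 + 49/4) = 23*(37/4) = 851/4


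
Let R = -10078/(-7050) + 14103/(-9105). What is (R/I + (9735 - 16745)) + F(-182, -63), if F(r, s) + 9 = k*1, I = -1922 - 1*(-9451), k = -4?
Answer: -113137812881257/16109613075 ≈ -7023.0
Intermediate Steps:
R = -255532/2139675 (R = -10078*(-1/7050) + 14103*(-1/9105) = 5039/3525 - 4701/3035 = -255532/2139675 ≈ -0.11943)
I = 7529 (I = -1922 + 9451 = 7529)
F(r, s) = -13 (F(r, s) = -9 - 4*1 = -9 - 4 = -13)
(R/I + (9735 - 16745)) + F(-182, -63) = (-255532/2139675/7529 + (9735 - 16745)) - 13 = (-255532/2139675*1/7529 - 7010) - 13 = (-255532/16109613075 - 7010) - 13 = -112928387911282/16109613075 - 13 = -113137812881257/16109613075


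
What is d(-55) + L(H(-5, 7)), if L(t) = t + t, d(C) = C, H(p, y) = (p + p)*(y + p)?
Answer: -95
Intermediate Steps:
H(p, y) = 2*p*(p + y) (H(p, y) = (2*p)*(p + y) = 2*p*(p + y))
L(t) = 2*t
d(-55) + L(H(-5, 7)) = -55 + 2*(2*(-5)*(-5 + 7)) = -55 + 2*(2*(-5)*2) = -55 + 2*(-20) = -55 - 40 = -95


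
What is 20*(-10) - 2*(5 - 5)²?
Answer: -200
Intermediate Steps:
20*(-10) - 2*(5 - 5)² = -200 - 2*0² = -200 - 2*0 = -200 + 0 = -200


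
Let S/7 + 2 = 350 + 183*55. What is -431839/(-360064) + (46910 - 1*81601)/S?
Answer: 654696425/905014656 ≈ 0.72341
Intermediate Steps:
S = 72891 (S = -14 + 7*(350 + 183*55) = -14 + 7*(350 + 10065) = -14 + 7*10415 = -14 + 72905 = 72891)
-431839/(-360064) + (46910 - 1*81601)/S = -431839/(-360064) + (46910 - 1*81601)/72891 = -431839*(-1/360064) + (46910 - 81601)*(1/72891) = 14891/12416 - 34691*1/72891 = 14891/12416 - 34691/72891 = 654696425/905014656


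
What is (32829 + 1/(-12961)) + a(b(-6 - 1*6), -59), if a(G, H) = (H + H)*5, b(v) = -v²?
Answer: 417849678/12961 ≈ 32239.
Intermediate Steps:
a(G, H) = 10*H (a(G, H) = (2*H)*5 = 10*H)
(32829 + 1/(-12961)) + a(b(-6 - 1*6), -59) = (32829 + 1/(-12961)) + 10*(-59) = (32829 - 1/12961) - 590 = 425496668/12961 - 590 = 417849678/12961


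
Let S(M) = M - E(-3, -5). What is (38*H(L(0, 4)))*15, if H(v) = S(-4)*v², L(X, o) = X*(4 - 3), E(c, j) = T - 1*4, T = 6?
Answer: 0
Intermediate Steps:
E(c, j) = 2 (E(c, j) = 6 - 1*4 = 6 - 4 = 2)
S(M) = -2 + M (S(M) = M - 1*2 = M - 2 = -2 + M)
L(X, o) = X (L(X, o) = X*1 = X)
H(v) = -6*v² (H(v) = (-2 - 4)*v² = -6*v²)
(38*H(L(0, 4)))*15 = (38*(-6*0²))*15 = (38*(-6*0))*15 = (38*0)*15 = 0*15 = 0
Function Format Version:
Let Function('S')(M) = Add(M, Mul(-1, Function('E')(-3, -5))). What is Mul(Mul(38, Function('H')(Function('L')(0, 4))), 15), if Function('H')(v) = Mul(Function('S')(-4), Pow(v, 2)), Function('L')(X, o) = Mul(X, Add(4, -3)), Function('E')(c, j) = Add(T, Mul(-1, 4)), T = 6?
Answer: 0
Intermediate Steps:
Function('E')(c, j) = 2 (Function('E')(c, j) = Add(6, Mul(-1, 4)) = Add(6, -4) = 2)
Function('S')(M) = Add(-2, M) (Function('S')(M) = Add(M, Mul(-1, 2)) = Add(M, -2) = Add(-2, M))
Function('L')(X, o) = X (Function('L')(X, o) = Mul(X, 1) = X)
Function('H')(v) = Mul(-6, Pow(v, 2)) (Function('H')(v) = Mul(Add(-2, -4), Pow(v, 2)) = Mul(-6, Pow(v, 2)))
Mul(Mul(38, Function('H')(Function('L')(0, 4))), 15) = Mul(Mul(38, Mul(-6, Pow(0, 2))), 15) = Mul(Mul(38, Mul(-6, 0)), 15) = Mul(Mul(38, 0), 15) = Mul(0, 15) = 0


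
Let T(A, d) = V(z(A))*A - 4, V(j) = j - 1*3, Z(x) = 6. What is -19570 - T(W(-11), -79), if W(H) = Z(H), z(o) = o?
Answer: -19584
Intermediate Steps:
V(j) = -3 + j (V(j) = j - 3 = -3 + j)
W(H) = 6
T(A, d) = -4 + A*(-3 + A) (T(A, d) = (-3 + A)*A - 4 = A*(-3 + A) - 4 = -4 + A*(-3 + A))
-19570 - T(W(-11), -79) = -19570 - (-4 + 6*(-3 + 6)) = -19570 - (-4 + 6*3) = -19570 - (-4 + 18) = -19570 - 1*14 = -19570 - 14 = -19584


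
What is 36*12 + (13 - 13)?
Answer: 432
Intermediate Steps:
36*12 + (13 - 13) = 432 + 0 = 432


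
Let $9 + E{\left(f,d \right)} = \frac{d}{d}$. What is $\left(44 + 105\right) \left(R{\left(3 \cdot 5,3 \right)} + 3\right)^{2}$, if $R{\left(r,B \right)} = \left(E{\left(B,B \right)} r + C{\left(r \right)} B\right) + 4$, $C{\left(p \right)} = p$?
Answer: $688976$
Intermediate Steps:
$E{\left(f,d \right)} = -8$ ($E{\left(f,d \right)} = -9 + \frac{d}{d} = -9 + 1 = -8$)
$R{\left(r,B \right)} = 4 - 8 r + B r$ ($R{\left(r,B \right)} = \left(- 8 r + r B\right) + 4 = \left(- 8 r + B r\right) + 4 = 4 - 8 r + B r$)
$\left(44 + 105\right) \left(R{\left(3 \cdot 5,3 \right)} + 3\right)^{2} = \left(44 + 105\right) \left(\left(4 - 8 \cdot 3 \cdot 5 + 3 \cdot 3 \cdot 5\right) + 3\right)^{2} = 149 \left(\left(4 - 120 + 3 \cdot 15\right) + 3\right)^{2} = 149 \left(\left(4 - 120 + 45\right) + 3\right)^{2} = 149 \left(-71 + 3\right)^{2} = 149 \left(-68\right)^{2} = 149 \cdot 4624 = 688976$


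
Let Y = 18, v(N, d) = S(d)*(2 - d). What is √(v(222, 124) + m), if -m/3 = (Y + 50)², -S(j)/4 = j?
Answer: 4*√2915 ≈ 215.96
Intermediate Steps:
S(j) = -4*j
v(N, d) = -4*d*(2 - d) (v(N, d) = (-4*d)*(2 - d) = -4*d*(2 - d))
m = -13872 (m = -3*(18 + 50)² = -3*68² = -3*4624 = -13872)
√(v(222, 124) + m) = √(4*124*(-2 + 124) - 13872) = √(4*124*122 - 13872) = √(60512 - 13872) = √46640 = 4*√2915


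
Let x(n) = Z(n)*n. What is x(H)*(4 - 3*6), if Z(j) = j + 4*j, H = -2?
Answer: -280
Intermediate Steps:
Z(j) = 5*j
x(n) = 5*n² (x(n) = (5*n)*n = 5*n²)
x(H)*(4 - 3*6) = (5*(-2)²)*(4 - 3*6) = (5*4)*(4 - 18) = 20*(-14) = -280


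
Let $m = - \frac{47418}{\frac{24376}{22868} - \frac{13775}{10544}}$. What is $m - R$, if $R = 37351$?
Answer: $\frac{2316899087875}{14496539} \approx 1.5982 \cdot 10^{5}$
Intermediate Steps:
$m = \frac{2858359316064}{14496539}$ ($m = - \frac{47418}{24376 \cdot \frac{1}{22868} - \frac{13775}{10544}} = - \frac{47418}{\frac{6094}{5717} - \frac{13775}{10544}} = - \frac{47418}{- \frac{14496539}{60280048}} = \left(-47418\right) \left(- \frac{60280048}{14496539}\right) = \frac{2858359316064}{14496539} \approx 1.9718 \cdot 10^{5}$)
$m - R = \frac{2858359316064}{14496539} - 37351 = \frac{2316899087875}{14496539}$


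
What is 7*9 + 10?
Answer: 73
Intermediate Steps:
7*9 + 10 = 63 + 10 = 73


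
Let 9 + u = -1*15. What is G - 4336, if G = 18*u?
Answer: -4768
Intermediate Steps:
u = -24 (u = -9 - 1*15 = -9 - 15 = -24)
G = -432 (G = 18*(-24) = -432)
G - 4336 = -432 - 4336 = -4768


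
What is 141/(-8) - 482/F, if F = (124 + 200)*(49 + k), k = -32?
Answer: -195121/11016 ≈ -17.712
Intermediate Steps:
F = 5508 (F = (124 + 200)*(49 - 32) = 324*17 = 5508)
141/(-8) - 482/F = 141/(-8) - 482/5508 = 141*(-⅛) - 482*1/5508 = -141/8 - 241/2754 = -195121/11016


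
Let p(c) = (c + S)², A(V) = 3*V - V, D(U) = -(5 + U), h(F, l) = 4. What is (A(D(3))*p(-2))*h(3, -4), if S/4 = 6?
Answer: -30976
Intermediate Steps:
S = 24 (S = 4*6 = 24)
D(U) = -5 - U
A(V) = 2*V
p(c) = (24 + c)² (p(c) = (c + 24)² = (24 + c)²)
(A(D(3))*p(-2))*h(3, -4) = ((2*(-5 - 1*3))*(24 - 2)²)*4 = ((2*(-5 - 3))*22²)*4 = ((2*(-8))*484)*4 = -16*484*4 = -7744*4 = -30976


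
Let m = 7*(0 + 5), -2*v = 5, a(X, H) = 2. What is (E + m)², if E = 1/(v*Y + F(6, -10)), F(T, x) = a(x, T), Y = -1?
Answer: 100489/81 ≈ 1240.6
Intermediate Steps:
F(T, x) = 2
v = -5/2 (v = -½*5 = -5/2 ≈ -2.5000)
E = 2/9 (E = 1/(-5/2*(-1) + 2) = 1/(5/2 + 2) = 1/(9/2) = 2/9 ≈ 0.22222)
m = 35 (m = 7*5 = 35)
(E + m)² = (2/9 + 35)² = (317/9)² = 100489/81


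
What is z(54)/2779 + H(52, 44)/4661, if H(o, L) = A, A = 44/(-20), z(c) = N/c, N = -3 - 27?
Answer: -391646/582881355 ≈ -0.00067191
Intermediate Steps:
N = -30
z(c) = -30/c
A = -11/5 (A = 44*(-1/20) = -11/5 ≈ -2.2000)
H(o, L) = -11/5
z(54)/2779 + H(52, 44)/4661 = -30/54/2779 - 11/5/4661 = -30*1/54*(1/2779) - 11/5*1/4661 = -5/9*1/2779 - 11/23305 = -5/25011 - 11/23305 = -391646/582881355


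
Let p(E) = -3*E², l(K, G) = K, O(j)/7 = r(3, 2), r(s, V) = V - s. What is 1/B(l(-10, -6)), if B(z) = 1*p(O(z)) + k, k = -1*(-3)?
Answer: -1/144 ≈ -0.0069444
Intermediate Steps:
O(j) = -7 (O(j) = 7*(2 - 1*3) = 7*(2 - 3) = 7*(-1) = -7)
k = 3
B(z) = -144 (B(z) = 1*(-3*(-7)²) + 3 = 1*(-3*49) + 3 = 1*(-147) + 3 = -147 + 3 = -144)
1/B(l(-10, -6)) = 1/(-144) = -1/144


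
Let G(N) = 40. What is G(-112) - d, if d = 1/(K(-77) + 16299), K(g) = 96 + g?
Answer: 652719/16318 ≈ 40.000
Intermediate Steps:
d = 1/16318 (d = 1/((96 - 77) + 16299) = 1/(19 + 16299) = 1/16318 ≈ 6.1282e-5)
G(-112) - d = 40 - 1*1/16318 = 40 - 1/16318 = 652719/16318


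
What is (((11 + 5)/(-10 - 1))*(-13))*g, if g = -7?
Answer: -1456/11 ≈ -132.36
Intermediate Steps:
(((11 + 5)/(-10 - 1))*(-13))*g = (((11 + 5)/(-10 - 1))*(-13))*(-7) = ((16/(-11))*(-13))*(-7) = ((16*(-1/11))*(-13))*(-7) = -16/11*(-13)*(-7) = (208/11)*(-7) = -1456/11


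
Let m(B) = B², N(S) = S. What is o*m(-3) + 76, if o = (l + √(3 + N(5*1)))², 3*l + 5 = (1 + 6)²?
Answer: 2084 + 528*√2 ≈ 2830.7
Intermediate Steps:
l = 44/3 (l = -5/3 + (1 + 6)²/3 = -5/3 + (⅓)*7² = -5/3 + (⅓)*49 = -5/3 + 49/3 = 44/3 ≈ 14.667)
o = (44/3 + 2*√2)² (o = (44/3 + √(3 + 5*1))² = (44/3 + √(3 + 5))² = (44/3 + √8)² = (44/3 + 2*√2)² ≈ 306.08)
o*m(-3) + 76 = (2008/9 + 176*√2/3)*(-3)² + 76 = (2008/9 + 176*√2/3)*9 + 76 = (2008 + 528*√2) + 76 = 2084 + 528*√2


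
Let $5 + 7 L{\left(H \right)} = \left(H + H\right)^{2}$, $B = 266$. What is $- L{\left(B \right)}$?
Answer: $- \frac{283019}{7} \approx -40431.0$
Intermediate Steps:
$L{\left(H \right)} = - \frac{5}{7} + \frac{4 H^{2}}{7}$ ($L{\left(H \right)} = - \frac{5}{7} + \frac{\left(H + H\right)^{2}}{7} = - \frac{5}{7} + \frac{\left(2 H\right)^{2}}{7} = - \frac{5}{7} + \frac{4 H^{2}}{7}$)
$- L{\left(B \right)} = - (- \frac{5}{7} + \frac{4 \cdot 266^{2}}{7}) = - (- \frac{5}{7} + \frac{4}{7} \cdot 70756) = - (- \frac{5}{7} + 40432) = \left(-1\right) \frac{283019}{7} = - \frac{283019}{7}$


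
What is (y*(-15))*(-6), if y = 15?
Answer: 1350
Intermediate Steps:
(y*(-15))*(-6) = (15*(-15))*(-6) = -225*(-6) = 1350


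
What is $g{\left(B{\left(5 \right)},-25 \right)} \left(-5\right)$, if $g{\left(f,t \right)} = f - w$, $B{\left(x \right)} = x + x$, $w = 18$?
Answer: $40$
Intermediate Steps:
$B{\left(x \right)} = 2 x$
$g{\left(f,t \right)} = -18 + f$ ($g{\left(f,t \right)} = f - 18 = -18 + f$)
$g{\left(B{\left(5 \right)},-25 \right)} \left(-5\right) = \left(-18 + 2 \cdot 5\right) \left(-5\right) = \left(-18 + 10\right) \left(-5\right) = \left(-8\right) \left(-5\right) = 40$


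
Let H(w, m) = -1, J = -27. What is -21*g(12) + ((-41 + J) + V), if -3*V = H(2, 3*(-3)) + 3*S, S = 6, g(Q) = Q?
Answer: -977/3 ≈ -325.67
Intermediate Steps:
V = -17/3 (V = -(-1 + 3*6)/3 = -(-1 + 18)/3 = -⅓*17 = -17/3 ≈ -5.6667)
-21*g(12) + ((-41 + J) + V) = -21*12 + ((-41 - 27) - 17/3) = -252 + (-68 - 17/3) = -252 - 221/3 = -977/3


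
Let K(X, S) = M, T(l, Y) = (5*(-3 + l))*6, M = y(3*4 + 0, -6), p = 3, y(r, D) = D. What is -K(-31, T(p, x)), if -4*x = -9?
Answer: 6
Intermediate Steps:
x = 9/4 (x = -1/4*(-9) = 9/4 ≈ 2.2500)
M = -6
T(l, Y) = -90 + 30*l (T(l, Y) = (-15 + 5*l)*6 = -90 + 30*l)
K(X, S) = -6
-K(-31, T(p, x)) = -1*(-6) = 6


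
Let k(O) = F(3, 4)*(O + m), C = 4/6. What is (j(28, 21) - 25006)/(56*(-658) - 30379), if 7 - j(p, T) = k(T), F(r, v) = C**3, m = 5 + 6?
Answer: 675229/1815129 ≈ 0.37200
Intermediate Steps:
C = 2/3 (C = 4*(1/6) = 2/3 ≈ 0.66667)
m = 11
F(r, v) = 8/27 (F(r, v) = (2/3)**3 = 8/27)
k(O) = 88/27 + 8*O/27 (k(O) = 8*(O + 11)/27 = 8*(11 + O)/27 = 88/27 + 8*O/27)
j(p, T) = 101/27 - 8*T/27 (j(p, T) = 7 - (88/27 + 8*T/27) = 7 + (-88/27 - 8*T/27) = 101/27 - 8*T/27)
(j(28, 21) - 25006)/(56*(-658) - 30379) = ((101/27 - 8/27*21) - 25006)/(56*(-658) - 30379) = ((101/27 - 56/9) - 25006)/(-36848 - 30379) = (-67/27 - 25006)/(-67227) = -675229/27*(-1/67227) = 675229/1815129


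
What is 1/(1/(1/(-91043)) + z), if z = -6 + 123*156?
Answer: -1/71861 ≈ -1.3916e-5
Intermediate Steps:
z = 19182 (z = -6 + 19188 = 19182)
1/(1/(1/(-91043)) + z) = 1/(1/(1/(-91043)) + 19182) = 1/(1/(-1/91043) + 19182) = 1/(-91043 + 19182) = 1/(-71861) = -1/71861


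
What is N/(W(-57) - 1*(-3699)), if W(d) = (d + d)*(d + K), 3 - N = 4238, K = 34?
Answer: -605/903 ≈ -0.66999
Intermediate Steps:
N = -4235 (N = 3 - 1*4238 = 3 - 4238 = -4235)
W(d) = 2*d*(34 + d) (W(d) = (d + d)*(d + 34) = (2*d)*(34 + d) = 2*d*(34 + d))
N/(W(-57) - 1*(-3699)) = -4235/(2*(-57)*(34 - 57) - 1*(-3699)) = -4235/(2*(-57)*(-23) + 3699) = -4235/(2622 + 3699) = -4235/6321 = -4235*1/6321 = -605/903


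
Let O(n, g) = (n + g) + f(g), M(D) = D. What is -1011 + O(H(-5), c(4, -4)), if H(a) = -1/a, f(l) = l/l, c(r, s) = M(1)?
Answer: -5044/5 ≈ -1008.8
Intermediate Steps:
c(r, s) = 1
f(l) = 1
O(n, g) = 1 + g + n (O(n, g) = (n + g) + 1 = (g + n) + 1 = 1 + g + n)
-1011 + O(H(-5), c(4, -4)) = -1011 + (1 + 1 - 1/(-5)) = -1011 + (1 + 1 - 1*(-⅕)) = -1011 + (1 + 1 + ⅕) = -1011 + 11/5 = -5044/5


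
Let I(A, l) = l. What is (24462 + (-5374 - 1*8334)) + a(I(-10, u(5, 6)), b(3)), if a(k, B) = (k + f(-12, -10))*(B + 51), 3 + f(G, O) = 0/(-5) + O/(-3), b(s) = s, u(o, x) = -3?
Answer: 10610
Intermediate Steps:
f(G, O) = -3 - O/3 (f(G, O) = -3 + (0/(-5) + O/(-3)) = -3 + (0*(-⅕) + O*(-⅓)) = -3 + (0 - O/3) = -3 - O/3)
a(k, B) = (51 + B)*(⅓ + k) (a(k, B) = (k + (-3 - ⅓*(-10)))*(B + 51) = (k + (-3 + 10/3))*(51 + B) = (k + ⅓)*(51 + B) = (⅓ + k)*(51 + B) = (51 + B)*(⅓ + k))
(24462 + (-5374 - 1*8334)) + a(I(-10, u(5, 6)), b(3)) = (24462 + (-5374 - 1*8334)) + (17 + 51*(-3) + (⅓)*3 + 3*(-3)) = (24462 + (-5374 - 8334)) + (17 - 153 + 1 - 9) = (24462 - 13708) - 144 = 10754 - 144 = 10610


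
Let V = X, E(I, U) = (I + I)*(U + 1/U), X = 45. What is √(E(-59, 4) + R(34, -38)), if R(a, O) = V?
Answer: I*√1826/2 ≈ 21.366*I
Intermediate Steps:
E(I, U) = 2*I*(U + 1/U) (E(I, U) = (2*I)*(U + 1/U) = 2*I*(U + 1/U))
V = 45
R(a, O) = 45
√(E(-59, 4) + R(34, -38)) = √(2*(-59)*(1 + 4²)/4 + 45) = √(2*(-59)*(¼)*(1 + 16) + 45) = √(2*(-59)*(¼)*17 + 45) = √(-1003/2 + 45) = √(-913/2) = I*√1826/2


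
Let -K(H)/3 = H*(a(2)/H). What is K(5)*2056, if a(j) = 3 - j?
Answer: -6168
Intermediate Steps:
K(H) = -3 (K(H) = -3*H*(3 - 1*2)/H = -3*H*(3 - 2)/H = -3*H*1/H = -3*H/H = -3*1 = -3)
K(5)*2056 = -3*2056 = -6168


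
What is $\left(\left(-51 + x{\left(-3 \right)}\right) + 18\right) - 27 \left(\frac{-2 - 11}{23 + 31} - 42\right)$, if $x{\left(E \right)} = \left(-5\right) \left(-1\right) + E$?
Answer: $\frac{2219}{2} \approx 1109.5$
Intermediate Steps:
$x{\left(E \right)} = 5 + E$
$\left(\left(-51 + x{\left(-3 \right)}\right) + 18\right) - 27 \left(\frac{-2 - 11}{23 + 31} - 42\right) = \left(\left(-51 + \left(5 - 3\right)\right) + 18\right) - 27 \left(\frac{-2 - 11}{23 + 31} - 42\right) = \left(\left(-51 + 2\right) + 18\right) - 27 \left(- \frac{13}{54} - 42\right) = \left(-49 + 18\right) - 27 \left(\left(-13\right) \frac{1}{54} - 42\right) = -31 - 27 \left(- \frac{13}{54} - 42\right) = -31 - - \frac{2281}{2} = -31 + \frac{2281}{2} = \frac{2219}{2}$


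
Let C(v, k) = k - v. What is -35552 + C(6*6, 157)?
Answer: -35431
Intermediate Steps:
-35552 + C(6*6, 157) = -35552 + (157 - 6*6) = -35552 + (157 - 1*36) = -35552 + (157 - 36) = -35552 + 121 = -35431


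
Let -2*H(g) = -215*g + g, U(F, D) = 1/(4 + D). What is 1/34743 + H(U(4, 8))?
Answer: 413057/46324 ≈ 8.9167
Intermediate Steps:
H(g) = 107*g (H(g) = -(-215*g + g)/2 = -(-107)*g = 107*g)
1/34743 + H(U(4, 8)) = 1/34743 + 107/(4 + 8) = 1/34743 + 107/12 = 413057/46324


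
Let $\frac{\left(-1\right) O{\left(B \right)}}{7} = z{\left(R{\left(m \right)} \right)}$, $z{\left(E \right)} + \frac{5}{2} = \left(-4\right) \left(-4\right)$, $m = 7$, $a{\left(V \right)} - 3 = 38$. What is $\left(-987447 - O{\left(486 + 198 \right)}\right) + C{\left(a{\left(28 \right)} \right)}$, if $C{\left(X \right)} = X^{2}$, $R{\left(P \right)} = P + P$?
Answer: $- \frac{1971343}{2} \approx -9.8567 \cdot 10^{5}$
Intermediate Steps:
$a{\left(V \right)} = 41$ ($a{\left(V \right)} = 3 + 38 = 41$)
$R{\left(P \right)} = 2 P$
$z{\left(E \right)} = \frac{27}{2}$ ($z{\left(E \right)} = - \frac{5}{2} - -16 = - \frac{5}{2} + 16 = \frac{27}{2}$)
$O{\left(B \right)} = - \frac{189}{2}$ ($O{\left(B \right)} = \left(-7\right) \frac{27}{2} = - \frac{189}{2}$)
$\left(-987447 - O{\left(486 + 198 \right)}\right) + C{\left(a{\left(28 \right)} \right)} = \left(-987447 - - \frac{189}{2}\right) + 41^{2} = \left(-987447 + \frac{189}{2}\right) + 1681 = - \frac{1974705}{2} + 1681 = - \frac{1971343}{2}$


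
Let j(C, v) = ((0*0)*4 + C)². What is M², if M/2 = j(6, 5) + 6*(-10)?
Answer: 2304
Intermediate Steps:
j(C, v) = C² (j(C, v) = (0*4 + C)² = (0 + C)² = C²)
M = -48 (M = 2*(6² + 6*(-10)) = 2*(36 - 60) = 2*(-24) = -48)
M² = (-48)² = 2304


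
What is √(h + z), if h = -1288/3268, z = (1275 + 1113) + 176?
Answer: √1711178722/817 ≈ 50.632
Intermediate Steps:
z = 2564 (z = 2388 + 176 = 2564)
h = -322/817 (h = -1288*1/3268 = -322/817 ≈ -0.39412)
√(h + z) = √(-322/817 + 2564) = √(2094466/817) = √1711178722/817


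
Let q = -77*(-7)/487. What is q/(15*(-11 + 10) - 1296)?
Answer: -539/638457 ≈ -0.00084422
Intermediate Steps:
q = 539/487 (q = 539*(1/487) = 539/487 ≈ 1.1068)
q/(15*(-11 + 10) - 1296) = (539/487)/(15*(-11 + 10) - 1296) = (539/487)/(15*(-1) - 1296) = (539/487)/(-15 - 1296) = (539/487)/(-1311) = -1/1311*539/487 = -539/638457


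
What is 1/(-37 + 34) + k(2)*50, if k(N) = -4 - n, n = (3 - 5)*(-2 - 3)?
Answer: -2101/3 ≈ -700.33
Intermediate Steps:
n = 10 (n = -2*(-5) = 10)
k(N) = -14 (k(N) = -4 - 1*10 = -4 - 10 = -14)
1/(-37 + 34) + k(2)*50 = 1/(-37 + 34) - 14*50 = 1/(-3) - 700 = -⅓ - 700 = -2101/3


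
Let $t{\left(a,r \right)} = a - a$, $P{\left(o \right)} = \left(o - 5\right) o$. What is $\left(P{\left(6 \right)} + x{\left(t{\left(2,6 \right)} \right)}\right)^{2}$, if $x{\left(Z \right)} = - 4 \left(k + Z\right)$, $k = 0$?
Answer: $36$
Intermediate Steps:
$P{\left(o \right)} = o \left(-5 + o\right)$ ($P{\left(o \right)} = \left(-5 + o\right) o = o \left(-5 + o\right)$)
$t{\left(a,r \right)} = 0$
$x{\left(Z \right)} = - 4 Z$ ($x{\left(Z \right)} = - 4 \left(0 + Z\right) = - 4 Z$)
$\left(P{\left(6 \right)} + x{\left(t{\left(2,6 \right)} \right)}\right)^{2} = \left(6 \left(-5 + 6\right) - 0\right)^{2} = \left(6 \cdot 1 + 0\right)^{2} = \left(6 + 0\right)^{2} = 6^{2} = 36$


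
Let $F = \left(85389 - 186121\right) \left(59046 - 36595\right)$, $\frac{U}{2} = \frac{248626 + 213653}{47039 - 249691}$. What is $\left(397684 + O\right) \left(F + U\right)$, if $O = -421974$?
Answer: $\frac{2783053565204322095}{50663} \approx 5.4933 \cdot 10^{13}$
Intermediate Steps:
$U = - \frac{462279}{101326}$ ($U = 2 \frac{248626 + 213653}{47039 - 249691} = 2 \frac{462279}{-202652} = 2 \cdot 462279 \left(- \frac{1}{202652}\right) = 2 \left(- \frac{462279}{202652}\right) = - \frac{462279}{101326} \approx -4.5623$)
$F = -2261534132$ ($F = \left(-100732\right) 22451 = -2261534132$)
$\left(397684 + O\right) \left(F + U\right) = \left(397684 - 421974\right) \left(-2261534132 - \frac{462279}{101326}\right) = \left(-24290\right) \left(- \frac{229152207921311}{101326}\right) = \frac{2783053565204322095}{50663}$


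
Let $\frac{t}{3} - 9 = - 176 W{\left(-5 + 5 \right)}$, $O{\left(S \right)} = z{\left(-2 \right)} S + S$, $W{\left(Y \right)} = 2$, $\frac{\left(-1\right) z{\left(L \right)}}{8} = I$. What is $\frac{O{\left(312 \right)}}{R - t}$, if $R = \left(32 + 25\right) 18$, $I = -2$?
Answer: $\frac{1768}{685} \approx 2.581$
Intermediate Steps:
$z{\left(L \right)} = 16$ ($z{\left(L \right)} = \left(-8\right) \left(-2\right) = 16$)
$O{\left(S \right)} = 17 S$ ($O{\left(S \right)} = 16 S + S = 17 S$)
$R = 1026$ ($R = 57 \cdot 18 = 1026$)
$t = -1029$ ($t = 27 + 3 \left(\left(-176\right) 2\right) = 27 + 3 \left(-352\right) = 27 - 1056 = -1029$)
$\frac{O{\left(312 \right)}}{R - t} = \frac{17 \cdot 312}{1026 - -1029} = \frac{5304}{1026 + 1029} = \frac{5304}{2055} = 5304 \cdot \frac{1}{2055} = \frac{1768}{685}$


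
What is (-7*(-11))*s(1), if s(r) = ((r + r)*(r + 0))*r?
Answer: 154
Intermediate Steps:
s(r) = 2*r³ (s(r) = ((2*r)*r)*r = (2*r²)*r = 2*r³)
(-7*(-11))*s(1) = (-7*(-11))*(2*1³) = 77*(2*1) = 77*2 = 154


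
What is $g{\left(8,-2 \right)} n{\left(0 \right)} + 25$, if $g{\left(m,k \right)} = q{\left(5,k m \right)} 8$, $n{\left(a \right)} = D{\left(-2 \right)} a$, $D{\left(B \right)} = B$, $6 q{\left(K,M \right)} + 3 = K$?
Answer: $25$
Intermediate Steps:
$q{\left(K,M \right)} = - \frac{1}{2} + \frac{K}{6}$
$n{\left(a \right)} = - 2 a$
$g{\left(m,k \right)} = \frac{8}{3}$ ($g{\left(m,k \right)} = \left(- \frac{1}{2} + \frac{1}{6} \cdot 5\right) 8 = \left(- \frac{1}{2} + \frac{5}{6}\right) 8 = \frac{1}{3} \cdot 8 = \frac{8}{3}$)
$g{\left(8,-2 \right)} n{\left(0 \right)} + 25 = \frac{8 \left(\left(-2\right) 0\right)}{3} + 25 = \frac{8}{3} \cdot 0 + 25 = 0 + 25 = 25$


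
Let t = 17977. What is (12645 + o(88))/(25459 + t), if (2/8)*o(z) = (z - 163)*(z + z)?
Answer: -40155/43436 ≈ -0.92446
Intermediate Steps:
o(z) = 8*z*(-163 + z) (o(z) = 4*((z - 163)*(z + z)) = 4*((-163 + z)*(2*z)) = 4*(2*z*(-163 + z)) = 8*z*(-163 + z))
(12645 + o(88))/(25459 + t) = (12645 + 8*88*(-163 + 88))/(25459 + 17977) = (12645 + 8*88*(-75))/43436 = (12645 - 52800)*(1/43436) = -40155*1/43436 = -40155/43436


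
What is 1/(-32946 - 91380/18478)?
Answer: -9239/304433784 ≈ -3.0348e-5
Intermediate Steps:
1/(-32946 - 91380/18478) = 1/(-32946 - 91380*1/18478) = 1/(-32946 - 45690/9239) = 1/(-304433784/9239) = -9239/304433784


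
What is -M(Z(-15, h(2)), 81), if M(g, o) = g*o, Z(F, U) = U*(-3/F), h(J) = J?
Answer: -162/5 ≈ -32.400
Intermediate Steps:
Z(F, U) = -3*U/F
-M(Z(-15, h(2)), 81) = -(-3*2/(-15))*81 = -(-3*2*(-1/15))*81 = -2*81/5 = -1*162/5 = -162/5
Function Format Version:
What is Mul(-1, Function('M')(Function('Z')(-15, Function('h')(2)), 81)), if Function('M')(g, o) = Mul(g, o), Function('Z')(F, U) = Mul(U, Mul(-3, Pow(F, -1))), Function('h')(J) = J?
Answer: Rational(-162, 5) ≈ -32.400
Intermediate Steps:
Function('Z')(F, U) = Mul(-3, U, Pow(F, -1))
Mul(-1, Function('M')(Function('Z')(-15, Function('h')(2)), 81)) = Mul(-1, Mul(Mul(-3, 2, Pow(-15, -1)), 81)) = Mul(-1, Mul(Mul(-3, 2, Rational(-1, 15)), 81)) = Mul(-1, Mul(Rational(2, 5), 81)) = Mul(-1, Rational(162, 5)) = Rational(-162, 5)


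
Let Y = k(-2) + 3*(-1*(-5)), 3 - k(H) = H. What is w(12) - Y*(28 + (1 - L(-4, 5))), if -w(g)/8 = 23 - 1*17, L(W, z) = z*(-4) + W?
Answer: -1108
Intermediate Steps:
k(H) = 3 - H
L(W, z) = W - 4*z (L(W, z) = -4*z + W = W - 4*z)
w(g) = -48 (w(g) = -8*(23 - 1*17) = -8*(23 - 17) = -8*6 = -48)
Y = 20 (Y = (3 - 1*(-2)) + 3*(-1*(-5)) = (3 + 2) + 3*5 = 5 + 15 = 20)
w(12) - Y*(28 + (1 - L(-4, 5))) = -48 - 20*(28 + (1 - (-4 - 4*5))) = -48 - 20*(28 + (1 - (-4 - 20))) = -48 - 20*(28 + (1 - 1*(-24))) = -48 - 20*(28 + (1 + 24)) = -48 - 20*(28 + 25) = -48 - 20*53 = -48 - 1*1060 = -48 - 1060 = -1108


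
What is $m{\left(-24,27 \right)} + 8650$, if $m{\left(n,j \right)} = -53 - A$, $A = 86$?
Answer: $8511$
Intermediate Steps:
$m{\left(n,j \right)} = -139$ ($m{\left(n,j \right)} = -53 - 86 = -139$)
$m{\left(-24,27 \right)} + 8650 = -139 + 8650 = 8511$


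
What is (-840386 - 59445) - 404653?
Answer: -1304484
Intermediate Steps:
(-840386 - 59445) - 404653 = -899831 - 404653 = -1304484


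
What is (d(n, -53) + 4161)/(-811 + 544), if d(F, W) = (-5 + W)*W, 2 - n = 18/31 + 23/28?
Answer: -7235/267 ≈ -27.097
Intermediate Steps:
n = 519/868 (n = 2 - (18/31 + 23/28) = 2 - 1*1217/868 = 2 - 1217/868 = 519/868 ≈ 0.59793)
d(F, W) = W*(-5 + W)
(d(n, -53) + 4161)/(-811 + 544) = (-53*(-5 - 53) + 4161)/(-811 + 544) = (-53*(-58) + 4161)/(-267) = (3074 + 4161)*(-1/267) = 7235*(-1/267) = -7235/267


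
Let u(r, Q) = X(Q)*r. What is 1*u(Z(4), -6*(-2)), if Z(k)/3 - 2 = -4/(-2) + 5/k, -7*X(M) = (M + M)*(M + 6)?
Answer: -972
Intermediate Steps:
X(M) = -2*M*(6 + M)/7 (X(M) = -(M + M)*(M + 6)/7 = -2*M*(6 + M)/7)
Z(k) = 12 + 15/k (Z(k) = 6 + 3*(-4/(-2) + 5/k) = 6 + 3*(-4*(-½) + 5/k) = 6 + 3*(2 + 5/k) = 6 + (6 + 15/k) = 12 + 15/k)
u(r, Q) = -2*Q*r*(6 + Q)/7 (u(r, Q) = (-2*Q*(6 + Q)/7)*r = -2*Q*r*(6 + Q)/7)
1*u(Z(4), -6*(-2)) = 1*(-2*(-6*(-2))*(12 + 15/4)*(6 - 6*(-2))/7) = 1*(-2/7*12*(12 + 15*(¼))*(6 + 12)) = 1*(-2/7*12*(12 + 15/4)*18) = 1*(-2/7*12*63/4*18) = 1*(-972) = -972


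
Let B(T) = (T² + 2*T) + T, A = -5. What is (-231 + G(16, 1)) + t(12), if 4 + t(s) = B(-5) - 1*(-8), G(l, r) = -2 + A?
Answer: -224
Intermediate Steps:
B(T) = T² + 3*T
G(l, r) = -7 (G(l, r) = -2 - 5 = -7)
t(s) = 14 (t(s) = -4 + (-5*(3 - 5) - 1*(-8)) = -4 + (-5*(-2) + 8) = -4 + (10 + 8) = -4 + 18 = 14)
(-231 + G(16, 1)) + t(12) = (-231 - 7) + 14 = -238 + 14 = -224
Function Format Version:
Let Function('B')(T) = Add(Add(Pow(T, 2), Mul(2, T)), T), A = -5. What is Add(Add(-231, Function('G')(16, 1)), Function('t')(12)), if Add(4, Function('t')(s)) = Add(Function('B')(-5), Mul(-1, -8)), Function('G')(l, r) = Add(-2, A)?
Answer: -224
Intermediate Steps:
Function('B')(T) = Add(Pow(T, 2), Mul(3, T))
Function('G')(l, r) = -7 (Function('G')(l, r) = Add(-2, -5) = -7)
Function('t')(s) = 14 (Function('t')(s) = Add(-4, Add(Mul(-5, Add(3, -5)), Mul(-1, -8))) = Add(-4, Add(Mul(-5, -2), 8)) = Add(-4, Add(10, 8)) = Add(-4, 18) = 14)
Add(Add(-231, Function('G')(16, 1)), Function('t')(12)) = Add(Add(-231, -7), 14) = Add(-238, 14) = -224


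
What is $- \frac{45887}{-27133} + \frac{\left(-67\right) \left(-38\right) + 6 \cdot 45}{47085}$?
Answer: $\frac{52023161}{29710635} \approx 1.751$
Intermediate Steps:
$- \frac{45887}{-27133} + \frac{\left(-67\right) \left(-38\right) + 6 \cdot 45}{47085} = \left(-45887\right) \left(- \frac{1}{27133}\right) + \left(2546 + 270\right) \frac{1}{47085} = \frac{45887}{27133} + 2816 \cdot \frac{1}{47085} = \frac{45887}{27133} + \frac{2816}{47085} = \frac{52023161}{29710635}$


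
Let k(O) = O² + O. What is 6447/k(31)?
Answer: 6447/992 ≈ 6.4990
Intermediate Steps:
k(O) = O + O²
6447/k(31) = 6447/((31*(1 + 31))) = 6447/((31*32)) = 6447/992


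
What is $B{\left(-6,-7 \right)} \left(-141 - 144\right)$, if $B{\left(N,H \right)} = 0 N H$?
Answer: $0$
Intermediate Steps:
$B{\left(N,H \right)} = 0$ ($B{\left(N,H \right)} = 0 H = 0$)
$B{\left(-6,-7 \right)} \left(-141 - 144\right) = 0 \left(-141 - 144\right) = 0 \left(-285\right) = 0$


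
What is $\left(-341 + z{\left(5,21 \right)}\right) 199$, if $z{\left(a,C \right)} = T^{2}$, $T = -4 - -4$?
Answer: $-67859$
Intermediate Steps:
$T = 0$ ($T = -4 + 4 = 0$)
$z{\left(a,C \right)} = 0$ ($z{\left(a,C \right)} = 0^{2} = 0$)
$\left(-341 + z{\left(5,21 \right)}\right) 199 = \left(-341 + 0\right) 199 = \left(-341\right) 199 = -67859$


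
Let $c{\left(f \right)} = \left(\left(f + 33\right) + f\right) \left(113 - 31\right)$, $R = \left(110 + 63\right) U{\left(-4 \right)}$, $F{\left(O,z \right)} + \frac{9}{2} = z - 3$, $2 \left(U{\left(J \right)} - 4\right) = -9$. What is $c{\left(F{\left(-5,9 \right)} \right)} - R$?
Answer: $\frac{6077}{2} \approx 3038.5$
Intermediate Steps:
$U{\left(J \right)} = - \frac{1}{2}$ ($U{\left(J \right)} = 4 + \frac{1}{2} \left(-9\right) = 4 - \frac{9}{2} = - \frac{1}{2}$)
$F{\left(O,z \right)} = - \frac{15}{2} + z$ ($F{\left(O,z \right)} = - \frac{9}{2} + \left(z - 3\right) = - \frac{9}{2} + \left(-3 + z\right) = - \frac{15}{2} + z$)
$R = - \frac{173}{2}$ ($R = \left(110 + 63\right) \left(- \frac{1}{2}\right) = 173 \left(- \frac{1}{2}\right) = - \frac{173}{2} \approx -86.5$)
$c{\left(f \right)} = 2706 + 164 f$ ($c{\left(f \right)} = \left(\left(33 + f\right) + f\right) 82 = \left(33 + 2 f\right) 82 = 2706 + 164 f$)
$c{\left(F{\left(-5,9 \right)} \right)} - R = \left(2706 + 164 \left(- \frac{15}{2} + 9\right)\right) - - \frac{173}{2} = \left(2706 + 164 \cdot \frac{3}{2}\right) + \frac{173}{2} = \left(2706 + 246\right) + \frac{173}{2} = 2952 + \frac{173}{2} = \frac{6077}{2}$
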